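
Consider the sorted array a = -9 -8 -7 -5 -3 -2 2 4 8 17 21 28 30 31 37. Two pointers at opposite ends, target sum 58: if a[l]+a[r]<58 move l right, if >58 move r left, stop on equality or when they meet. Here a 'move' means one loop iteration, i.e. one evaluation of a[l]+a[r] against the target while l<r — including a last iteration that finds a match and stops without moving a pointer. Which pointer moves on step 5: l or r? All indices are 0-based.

[0,14] -9+37=28 <58 → l++
[1,14] -8+37=29 <58 → l++
[2,14] -7+37=30 <58 → l++
[3,14] -5+37=32 <58 → l++
[4,14] -3+37=34 <58 → l++

l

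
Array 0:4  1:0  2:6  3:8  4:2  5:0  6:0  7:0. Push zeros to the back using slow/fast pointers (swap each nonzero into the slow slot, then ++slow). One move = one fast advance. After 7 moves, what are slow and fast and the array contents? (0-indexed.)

slow=4, fast=7, a=[4, 6, 8, 2, 0, 0, 0, 0]

slow=0 fast=0: a[fast]=4≠0 swap→a[0]=4, slow++,fast++
slow=1 fast=1: a[fast]=0, fast++
slow=1 fast=2: a[fast]=6≠0 swap→a[1]=6, slow++,fast++
slow=2 fast=3: a[fast]=8≠0 swap→a[2]=8, slow++,fast++
slow=3 fast=4: a[fast]=2≠0 swap→a[3]=2, slow++,fast++
slow=4 fast=5: a[fast]=0, fast++
slow=4 fast=6: a[fast]=0, fast++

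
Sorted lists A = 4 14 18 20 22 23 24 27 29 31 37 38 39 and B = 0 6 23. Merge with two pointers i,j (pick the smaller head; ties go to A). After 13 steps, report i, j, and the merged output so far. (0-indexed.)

i=10, j=3, merged so far=[0, 4, 6, 14, 18, 20, 22, 23, 23, 24, 27, 29, 31]

i=0 j=0: A[i]=4>B[j]=0 take 0, j++
i=0 j=1: A[i]=4<=B[j]=6 take 4, i++
i=1 j=1: A[i]=14>B[j]=6 take 6, j++
i=1 j=2: A[i]=14<=B[j]=23 take 14, i++
i=2 j=2: A[i]=18<=B[j]=23 take 18, i++
i=3 j=2: A[i]=20<=B[j]=23 take 20, i++
i=4 j=2: A[i]=22<=B[j]=23 take 22, i++
i=5 j=2: A[i]=23<=B[j]=23 take 23, i++
i=6 j=2: A[i]=24>B[j]=23 take 23, j++
i=6 j=3: B done, take A[i]=24, i++
i=7 j=3: B done, take A[i]=27, i++
i=8 j=3: B done, take A[i]=29, i++
i=9 j=3: B done, take A[i]=31, i++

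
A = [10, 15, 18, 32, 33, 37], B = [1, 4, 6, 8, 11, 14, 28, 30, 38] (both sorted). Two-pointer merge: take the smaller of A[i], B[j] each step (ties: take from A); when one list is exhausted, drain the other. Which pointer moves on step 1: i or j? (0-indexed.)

[i=0,j=0] A[i]=10>B[j]=1 take 1 → j++

j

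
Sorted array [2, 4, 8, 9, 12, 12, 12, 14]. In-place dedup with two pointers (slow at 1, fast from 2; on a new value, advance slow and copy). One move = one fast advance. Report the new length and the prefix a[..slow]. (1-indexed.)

length 6; prefix = [2, 4, 8, 9, 12, 14]

(s=1,f=2) a[fast]=4≠a[slow]=2 write a[2]=4 → slow++,fast++
(s=2,f=3) a[fast]=8≠a[slow]=4 write a[3]=8 → slow++,fast++
(s=3,f=4) a[fast]=9≠a[slow]=8 write a[4]=9 → slow++,fast++
(s=4,f=5) a[fast]=12≠a[slow]=9 write a[5]=12 → slow++,fast++
(s=5,f=6) a[fast]=12=a[slow] dup → fast++
(s=5,f=7) a[fast]=12=a[slow] dup → fast++
(s=5,f=8) a[fast]=14≠a[slow]=12 write a[6]=14 → slow++,fast++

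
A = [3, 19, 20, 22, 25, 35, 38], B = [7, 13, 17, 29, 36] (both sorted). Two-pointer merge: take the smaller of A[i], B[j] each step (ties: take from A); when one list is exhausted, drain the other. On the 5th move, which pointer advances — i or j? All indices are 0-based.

i=0 j=0: A[i]=3<=B[j]=7 take 3, i++
i=1 j=0: A[i]=19>B[j]=7 take 7, j++
i=1 j=1: A[i]=19>B[j]=13 take 13, j++
i=1 j=2: A[i]=19>B[j]=17 take 17, j++
i=1 j=3: A[i]=19<=B[j]=29 take 19, i++

i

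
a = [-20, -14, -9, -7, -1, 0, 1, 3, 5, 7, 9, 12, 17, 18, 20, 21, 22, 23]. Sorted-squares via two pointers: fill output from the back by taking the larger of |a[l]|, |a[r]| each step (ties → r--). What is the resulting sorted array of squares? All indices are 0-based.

l=0 r=17: |-20|<=|23| out[17]=529, r--
l=0 r=16: |-20|<=|22| out[16]=484, r--
l=0 r=15: |-20|<=|21| out[15]=441, r--
l=0 r=14: |-20|<=|20| out[14]=400, r--
l=0 r=13: |-20|>|18| out[13]=400, l++
l=1 r=13: |-14|<=|18| out[12]=324, r--
l=1 r=12: |-14|<=|17| out[11]=289, r--
l=1 r=11: |-14|>|12| out[10]=196, l++
l=2 r=11: |-9|<=|12| out[9]=144, r--
l=2 r=10: |-9|<=|9| out[8]=81, r--
l=2 r=9: |-9|>|7| out[7]=81, l++
l=3 r=9: |-7|<=|7| out[6]=49, r--
l=3 r=8: |-7|>|5| out[5]=49, l++
l=4 r=8: |-1|<=|5| out[4]=25, r--
l=4 r=7: |-1|<=|3| out[3]=9, r--
l=4 r=6: |-1|<=|1| out[2]=1, r--
l=4 r=5: |-1|>|0| out[1]=1, l++
l=5 r=5: |0|<=|0| out[0]=0, r--

[0, 1, 1, 9, 25, 49, 49, 81, 81, 144, 196, 289, 324, 400, 400, 441, 484, 529]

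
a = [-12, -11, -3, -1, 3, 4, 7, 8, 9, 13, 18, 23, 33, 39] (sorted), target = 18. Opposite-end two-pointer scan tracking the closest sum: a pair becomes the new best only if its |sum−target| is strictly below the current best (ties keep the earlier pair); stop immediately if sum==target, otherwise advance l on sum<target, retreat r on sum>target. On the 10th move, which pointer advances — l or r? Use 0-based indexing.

[0,13] -12+39=27 d=9 * → r--
[0,12] -12+33=21 d=3 * → r--
[0,11] -12+23=11 d=7 → l++
[1,11] -11+23=12 d=6 → l++
[2,11] -3+23=20 d=2 * → r--
[2,10] -3+18=15 d=3 → l++
[3,10] -1+18=17 d=1 * → l++
[4,10] 3+18=21 d=3 → r--
[4,9] 3+13=16 d=2 → l++
[5,9] 4+13=17 d=1 → l++

l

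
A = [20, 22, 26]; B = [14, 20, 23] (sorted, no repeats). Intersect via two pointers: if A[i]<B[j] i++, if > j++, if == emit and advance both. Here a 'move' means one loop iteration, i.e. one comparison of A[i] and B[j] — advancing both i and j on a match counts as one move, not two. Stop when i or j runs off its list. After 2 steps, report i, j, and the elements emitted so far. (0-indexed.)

i=1, j=2, emitted=[20]

[i=0,j=0] 20>14 → j++
[i=0,j=1] 20==20 emit → i++,j++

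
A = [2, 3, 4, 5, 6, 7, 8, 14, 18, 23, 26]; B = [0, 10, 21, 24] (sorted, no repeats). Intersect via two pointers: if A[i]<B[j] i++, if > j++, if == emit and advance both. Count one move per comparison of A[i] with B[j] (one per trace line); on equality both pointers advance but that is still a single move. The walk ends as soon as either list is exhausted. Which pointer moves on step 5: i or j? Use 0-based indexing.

[i=0,j=0] 2>0 → j++
[i=0,j=1] 2<10 → i++
[i=1,j=1] 3<10 → i++
[i=2,j=1] 4<10 → i++
[i=3,j=1] 5<10 → i++

i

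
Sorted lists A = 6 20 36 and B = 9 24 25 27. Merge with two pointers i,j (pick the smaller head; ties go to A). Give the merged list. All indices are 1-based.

i=1 j=1: A[i]=6<=B[j]=9 take 6, i++
i=2 j=1: A[i]=20>B[j]=9 take 9, j++
i=2 j=2: A[i]=20<=B[j]=24 take 20, i++
i=3 j=2: A[i]=36>B[j]=24 take 24, j++
i=3 j=3: A[i]=36>B[j]=25 take 25, j++
i=3 j=4: A[i]=36>B[j]=27 take 27, j++
i=3 j=5: B done, take A[i]=36, i++

[6, 9, 20, 24, 25, 27, 36]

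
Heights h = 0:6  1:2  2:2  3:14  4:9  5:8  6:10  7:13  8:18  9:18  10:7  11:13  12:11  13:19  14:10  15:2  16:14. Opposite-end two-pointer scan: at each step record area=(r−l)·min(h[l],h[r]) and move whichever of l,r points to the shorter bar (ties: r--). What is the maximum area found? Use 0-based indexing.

max area = 182

[0,16] min(6,14)*16=96 best=96 * → l++
[1,16] min(2,14)*15=30 best=96 → l++
[2,16] min(2,14)*14=28 best=96 → l++
[3,16] min(14,14)*13=182 best=182 * → r--
[3,15] min(14,2)*12=24 best=182 → r--
[3,14] min(14,10)*11=110 best=182 → r--
[3,13] min(14,19)*10=140 best=182 → l++
[4,13] min(9,19)*9=81 best=182 → l++
[5,13] min(8,19)*8=64 best=182 → l++
[6,13] min(10,19)*7=70 best=182 → l++
[7,13] min(13,19)*6=78 best=182 → l++
[8,13] min(18,19)*5=90 best=182 → l++
[9,13] min(18,19)*4=72 best=182 → l++
[10,13] min(7,19)*3=21 best=182 → l++
[11,13] min(13,19)*2=26 best=182 → l++
[12,13] min(11,19)*1=11 best=182 → l++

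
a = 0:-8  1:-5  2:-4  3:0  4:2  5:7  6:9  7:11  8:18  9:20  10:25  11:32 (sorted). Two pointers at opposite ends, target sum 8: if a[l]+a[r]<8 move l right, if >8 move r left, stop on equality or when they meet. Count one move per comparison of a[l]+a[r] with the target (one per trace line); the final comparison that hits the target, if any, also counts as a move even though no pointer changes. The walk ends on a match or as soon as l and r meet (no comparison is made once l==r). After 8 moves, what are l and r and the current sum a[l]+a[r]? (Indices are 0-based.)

[0,11] -8+32=24 >8 → r--
[0,10] -8+25=17 >8 → r--
[0,9] -8+20=12 >8 → r--
[0,8] -8+18=10 >8 → r--
[0,7] -8+11=3 <8 → l++
[1,7] -5+11=6 <8 → l++
[2,7] -4+11=7 <8 → l++
[3,7] 0+11=11 >8 → r--

l=3, r=6, sum=9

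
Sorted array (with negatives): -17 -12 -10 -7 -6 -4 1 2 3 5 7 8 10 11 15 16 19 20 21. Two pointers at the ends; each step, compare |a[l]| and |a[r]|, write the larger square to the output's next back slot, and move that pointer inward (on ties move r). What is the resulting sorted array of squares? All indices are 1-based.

[1, 4, 9, 16, 25, 36, 49, 49, 64, 100, 100, 121, 144, 225, 256, 289, 361, 400, 441]

l=1 r=19: |-17|<=|21| out[19]=441, r--
l=1 r=18: |-17|<=|20| out[18]=400, r--
l=1 r=17: |-17|<=|19| out[17]=361, r--
l=1 r=16: |-17|>|16| out[16]=289, l++
l=2 r=16: |-12|<=|16| out[15]=256, r--
l=2 r=15: |-12|<=|15| out[14]=225, r--
l=2 r=14: |-12|>|11| out[13]=144, l++
l=3 r=14: |-10|<=|11| out[12]=121, r--
l=3 r=13: |-10|<=|10| out[11]=100, r--
l=3 r=12: |-10|>|8| out[10]=100, l++
l=4 r=12: |-7|<=|8| out[9]=64, r--
l=4 r=11: |-7|<=|7| out[8]=49, r--
l=4 r=10: |-7|>|5| out[7]=49, l++
l=5 r=10: |-6|>|5| out[6]=36, l++
l=6 r=10: |-4|<=|5| out[5]=25, r--
l=6 r=9: |-4|>|3| out[4]=16, l++
l=7 r=9: |1|<=|3| out[3]=9, r--
l=7 r=8: |1|<=|2| out[2]=4, r--
l=7 r=7: |1|<=|1| out[1]=1, r--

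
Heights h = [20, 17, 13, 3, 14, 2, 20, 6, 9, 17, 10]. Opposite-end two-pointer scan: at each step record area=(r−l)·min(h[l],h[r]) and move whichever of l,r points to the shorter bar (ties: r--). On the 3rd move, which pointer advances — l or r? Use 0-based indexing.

r

[0,10] min(20,10)*10=100 best=100 * → r--
[0,9] min(20,17)*9=153 best=153 * → r--
[0,8] min(20,9)*8=72 best=153 → r--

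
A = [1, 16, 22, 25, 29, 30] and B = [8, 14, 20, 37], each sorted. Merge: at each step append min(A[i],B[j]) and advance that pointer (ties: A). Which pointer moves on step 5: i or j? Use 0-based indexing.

j

i=0 j=0: A[i]=1<=B[j]=8 take 1, i++
i=1 j=0: A[i]=16>B[j]=8 take 8, j++
i=1 j=1: A[i]=16>B[j]=14 take 14, j++
i=1 j=2: A[i]=16<=B[j]=20 take 16, i++
i=2 j=2: A[i]=22>B[j]=20 take 20, j++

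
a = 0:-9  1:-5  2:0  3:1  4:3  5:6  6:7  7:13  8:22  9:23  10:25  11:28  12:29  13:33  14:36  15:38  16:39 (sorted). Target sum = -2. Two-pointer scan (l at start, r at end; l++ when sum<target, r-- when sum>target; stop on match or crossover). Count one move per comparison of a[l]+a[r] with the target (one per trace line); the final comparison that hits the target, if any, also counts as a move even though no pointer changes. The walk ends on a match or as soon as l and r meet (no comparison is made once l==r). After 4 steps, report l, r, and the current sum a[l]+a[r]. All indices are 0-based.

[0,16] -9+39=30 >-2 → r--
[0,15] -9+38=29 >-2 → r--
[0,14] -9+36=27 >-2 → r--
[0,13] -9+33=24 >-2 → r--

l=0, r=12, sum=20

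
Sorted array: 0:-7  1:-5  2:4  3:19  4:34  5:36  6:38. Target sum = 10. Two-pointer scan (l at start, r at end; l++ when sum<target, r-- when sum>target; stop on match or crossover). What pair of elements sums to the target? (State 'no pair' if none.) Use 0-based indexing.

[0,6] -7+38=31 >10 → r--
[0,5] -7+36=29 >10 → r--
[0,4] -7+34=27 >10 → r--
[0,3] -7+19=12 >10 → r--
[0,2] -7+4=-3 <10 → l++
[1,2] -5+4=-1 <10 → l++

no pair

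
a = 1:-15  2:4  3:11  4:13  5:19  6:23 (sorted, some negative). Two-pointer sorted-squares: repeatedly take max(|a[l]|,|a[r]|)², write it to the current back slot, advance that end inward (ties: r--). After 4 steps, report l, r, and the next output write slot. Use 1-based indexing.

l=1 r=6: |-15|<=|23| out[6]=529, r--
l=1 r=5: |-15|<=|19| out[5]=361, r--
l=1 r=4: |-15|>|13| out[4]=225, l++
l=2 r=4: |4|<=|13| out[3]=169, r--

l=2, r=3, next write slot=2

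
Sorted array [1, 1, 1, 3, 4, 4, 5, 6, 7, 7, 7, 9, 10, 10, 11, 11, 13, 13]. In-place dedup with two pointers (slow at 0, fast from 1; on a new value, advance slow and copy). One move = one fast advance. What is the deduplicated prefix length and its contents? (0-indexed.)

(s=0,f=1) a[fast]=1=a[slow] dup → fast++
(s=0,f=2) a[fast]=1=a[slow] dup → fast++
(s=0,f=3) a[fast]=3≠a[slow]=1 write a[1]=3 → slow++,fast++
(s=1,f=4) a[fast]=4≠a[slow]=3 write a[2]=4 → slow++,fast++
(s=2,f=5) a[fast]=4=a[slow] dup → fast++
(s=2,f=6) a[fast]=5≠a[slow]=4 write a[3]=5 → slow++,fast++
(s=3,f=7) a[fast]=6≠a[slow]=5 write a[4]=6 → slow++,fast++
(s=4,f=8) a[fast]=7≠a[slow]=6 write a[5]=7 → slow++,fast++
(s=5,f=9) a[fast]=7=a[slow] dup → fast++
(s=5,f=10) a[fast]=7=a[slow] dup → fast++
(s=5,f=11) a[fast]=9≠a[slow]=7 write a[6]=9 → slow++,fast++
(s=6,f=12) a[fast]=10≠a[slow]=9 write a[7]=10 → slow++,fast++
(s=7,f=13) a[fast]=10=a[slow] dup → fast++
(s=7,f=14) a[fast]=11≠a[slow]=10 write a[8]=11 → slow++,fast++
(s=8,f=15) a[fast]=11=a[slow] dup → fast++
(s=8,f=16) a[fast]=13≠a[slow]=11 write a[9]=13 → slow++,fast++
(s=9,f=17) a[fast]=13=a[slow] dup → fast++

length 10; prefix = [1, 3, 4, 5, 6, 7, 9, 10, 11, 13]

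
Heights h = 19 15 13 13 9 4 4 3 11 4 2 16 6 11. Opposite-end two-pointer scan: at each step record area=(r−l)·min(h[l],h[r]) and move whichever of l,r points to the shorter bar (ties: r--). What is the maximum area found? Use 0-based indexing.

max area = 176

l=0 r=13: min(19,11)*13=143 best=143 *, r--
l=0 r=12: min(19,6)*12=72 best=143, r--
l=0 r=11: min(19,16)*11=176 best=176 *, r--
l=0 r=10: min(19,2)*10=20 best=176, r--
l=0 r=9: min(19,4)*9=36 best=176, r--
l=0 r=8: min(19,11)*8=88 best=176, r--
l=0 r=7: min(19,3)*7=21 best=176, r--
l=0 r=6: min(19,4)*6=24 best=176, r--
l=0 r=5: min(19,4)*5=20 best=176, r--
l=0 r=4: min(19,9)*4=36 best=176, r--
l=0 r=3: min(19,13)*3=39 best=176, r--
l=0 r=2: min(19,13)*2=26 best=176, r--
l=0 r=1: min(19,15)*1=15 best=176, r--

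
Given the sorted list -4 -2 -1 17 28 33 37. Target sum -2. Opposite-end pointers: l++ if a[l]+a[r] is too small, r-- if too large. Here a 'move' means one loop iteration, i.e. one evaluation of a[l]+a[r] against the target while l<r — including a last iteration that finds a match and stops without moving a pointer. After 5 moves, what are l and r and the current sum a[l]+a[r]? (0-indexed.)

l=1, r=2, sum=-3

[0,6] -4+37=33 >-2 → r--
[0,5] -4+33=29 >-2 → r--
[0,4] -4+28=24 >-2 → r--
[0,3] -4+17=13 >-2 → r--
[0,2] -4+-1=-5 <-2 → l++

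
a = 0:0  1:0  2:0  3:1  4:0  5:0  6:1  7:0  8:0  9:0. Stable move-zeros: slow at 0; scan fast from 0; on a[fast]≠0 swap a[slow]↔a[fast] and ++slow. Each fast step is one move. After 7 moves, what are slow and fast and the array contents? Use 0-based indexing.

slow=0 fast=0: a[fast]=0, fast++
slow=0 fast=1: a[fast]=0, fast++
slow=0 fast=2: a[fast]=0, fast++
slow=0 fast=3: a[fast]=1≠0 swap→a[0]=1, slow++,fast++
slow=1 fast=4: a[fast]=0, fast++
slow=1 fast=5: a[fast]=0, fast++
slow=1 fast=6: a[fast]=1≠0 swap→a[1]=1, slow++,fast++

slow=2, fast=7, a=[1, 1, 0, 0, 0, 0, 0, 0, 0, 0]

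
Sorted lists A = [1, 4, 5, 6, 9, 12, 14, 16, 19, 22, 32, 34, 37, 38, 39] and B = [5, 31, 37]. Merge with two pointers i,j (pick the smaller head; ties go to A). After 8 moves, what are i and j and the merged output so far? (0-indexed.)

i=7, j=1, merged so far=[1, 4, 5, 5, 6, 9, 12, 14]

i=0 j=0: A[i]=1<=B[j]=5 take 1, i++
i=1 j=0: A[i]=4<=B[j]=5 take 4, i++
i=2 j=0: A[i]=5<=B[j]=5 take 5, i++
i=3 j=0: A[i]=6>B[j]=5 take 5, j++
i=3 j=1: A[i]=6<=B[j]=31 take 6, i++
i=4 j=1: A[i]=9<=B[j]=31 take 9, i++
i=5 j=1: A[i]=12<=B[j]=31 take 12, i++
i=6 j=1: A[i]=14<=B[j]=31 take 14, i++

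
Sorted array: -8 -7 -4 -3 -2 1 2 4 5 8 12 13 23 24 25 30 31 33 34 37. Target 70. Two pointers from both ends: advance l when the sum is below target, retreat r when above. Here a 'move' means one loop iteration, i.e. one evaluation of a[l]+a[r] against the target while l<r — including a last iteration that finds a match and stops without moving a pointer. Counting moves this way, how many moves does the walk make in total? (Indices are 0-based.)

18 moves

[0,19] -8+37=29 <70 → l++
[1,19] -7+37=30 <70 → l++
[2,19] -4+37=33 <70 → l++
[3,19] -3+37=34 <70 → l++
[4,19] -2+37=35 <70 → l++
[5,19] 1+37=38 <70 → l++
[6,19] 2+37=39 <70 → l++
[7,19] 4+37=41 <70 → l++
[8,19] 5+37=42 <70 → l++
[9,19] 8+37=45 <70 → l++
[10,19] 12+37=49 <70 → l++
[11,19] 13+37=50 <70 → l++
[12,19] 23+37=60 <70 → l++
[13,19] 24+37=61 <70 → l++
[14,19] 25+37=62 <70 → l++
[15,19] 30+37=67 <70 → l++
[16,19] 31+37=68 <70 → l++
[17,19] 33+37=70 → found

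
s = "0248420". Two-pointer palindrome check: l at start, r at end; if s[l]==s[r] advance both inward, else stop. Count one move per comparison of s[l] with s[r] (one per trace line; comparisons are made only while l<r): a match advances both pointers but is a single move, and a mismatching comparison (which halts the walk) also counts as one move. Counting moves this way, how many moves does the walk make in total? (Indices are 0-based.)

l=0 r=6: '0'=='0', l++,r--
l=1 r=5: '2'=='2', l++,r--
l=2 r=4: '4'=='4', l++,r--

3 moves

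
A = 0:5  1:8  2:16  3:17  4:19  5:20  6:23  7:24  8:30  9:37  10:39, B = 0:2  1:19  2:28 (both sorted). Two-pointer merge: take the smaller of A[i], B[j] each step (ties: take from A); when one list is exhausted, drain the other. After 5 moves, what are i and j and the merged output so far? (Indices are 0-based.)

i=0 j=0: A[i]=5>B[j]=2 take 2, j++
i=0 j=1: A[i]=5<=B[j]=19 take 5, i++
i=1 j=1: A[i]=8<=B[j]=19 take 8, i++
i=2 j=1: A[i]=16<=B[j]=19 take 16, i++
i=3 j=1: A[i]=17<=B[j]=19 take 17, i++

i=4, j=1, merged so far=[2, 5, 8, 16, 17]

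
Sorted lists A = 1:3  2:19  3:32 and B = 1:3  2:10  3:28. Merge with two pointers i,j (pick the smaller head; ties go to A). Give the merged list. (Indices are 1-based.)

[3, 3, 10, 19, 28, 32]

i=1 j=1: A[i]=3<=B[j]=3 take 3, i++
i=2 j=1: A[i]=19>B[j]=3 take 3, j++
i=2 j=2: A[i]=19>B[j]=10 take 10, j++
i=2 j=3: A[i]=19<=B[j]=28 take 19, i++
i=3 j=3: A[i]=32>B[j]=28 take 28, j++
i=3 j=4: B done, take A[i]=32, i++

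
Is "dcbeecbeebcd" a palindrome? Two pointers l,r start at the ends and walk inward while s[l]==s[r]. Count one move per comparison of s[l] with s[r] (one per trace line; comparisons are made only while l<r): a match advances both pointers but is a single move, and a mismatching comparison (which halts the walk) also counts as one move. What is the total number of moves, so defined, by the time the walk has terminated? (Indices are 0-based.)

6 moves

[0,11] 'd'=='d' → l++,r--
[1,10] 'c'=='c' → l++,r--
[2,9] 'b'=='b' → l++,r--
[3,8] 'e'=='e' → l++,r--
[4,7] 'e'=='e' → l++,r--
[5,6] 'c'!='b' → stop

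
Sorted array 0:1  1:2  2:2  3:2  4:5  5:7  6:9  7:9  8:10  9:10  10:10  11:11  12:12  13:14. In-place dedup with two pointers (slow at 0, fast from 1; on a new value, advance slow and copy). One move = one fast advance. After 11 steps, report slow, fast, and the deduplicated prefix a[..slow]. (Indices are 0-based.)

slow=6, fast=12, prefix=[1, 2, 5, 7, 9, 10, 11]

slow=0 fast=1: a[fast]=2≠a[slow]=1 write a[1]=2, slow++,fast++
slow=1 fast=2: a[fast]=2=a[slow] dup, fast++
slow=1 fast=3: a[fast]=2=a[slow] dup, fast++
slow=1 fast=4: a[fast]=5≠a[slow]=2 write a[2]=5, slow++,fast++
slow=2 fast=5: a[fast]=7≠a[slow]=5 write a[3]=7, slow++,fast++
slow=3 fast=6: a[fast]=9≠a[slow]=7 write a[4]=9, slow++,fast++
slow=4 fast=7: a[fast]=9=a[slow] dup, fast++
slow=4 fast=8: a[fast]=10≠a[slow]=9 write a[5]=10, slow++,fast++
slow=5 fast=9: a[fast]=10=a[slow] dup, fast++
slow=5 fast=10: a[fast]=10=a[slow] dup, fast++
slow=5 fast=11: a[fast]=11≠a[slow]=10 write a[6]=11, slow++,fast++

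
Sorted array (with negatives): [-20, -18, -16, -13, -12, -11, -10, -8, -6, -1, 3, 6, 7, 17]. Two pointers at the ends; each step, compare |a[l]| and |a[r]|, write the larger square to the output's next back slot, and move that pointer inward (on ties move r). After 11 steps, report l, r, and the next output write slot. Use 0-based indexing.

l=0 r=13: |-20|>|17| out[13]=400, l++
l=1 r=13: |-18|>|17| out[12]=324, l++
l=2 r=13: |-16|<=|17| out[11]=289, r--
l=2 r=12: |-16|>|7| out[10]=256, l++
l=3 r=12: |-13|>|7| out[9]=169, l++
l=4 r=12: |-12|>|7| out[8]=144, l++
l=5 r=12: |-11|>|7| out[7]=121, l++
l=6 r=12: |-10|>|7| out[6]=100, l++
l=7 r=12: |-8|>|7| out[5]=64, l++
l=8 r=12: |-6|<=|7| out[4]=49, r--
l=8 r=11: |-6|<=|6| out[3]=36, r--

l=8, r=10, next write slot=2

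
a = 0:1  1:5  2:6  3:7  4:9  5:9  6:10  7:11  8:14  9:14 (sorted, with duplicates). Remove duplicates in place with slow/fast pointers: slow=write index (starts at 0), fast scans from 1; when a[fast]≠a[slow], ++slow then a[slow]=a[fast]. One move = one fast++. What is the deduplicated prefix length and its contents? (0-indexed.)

length 8; prefix = [1, 5, 6, 7, 9, 10, 11, 14]

slow=0 fast=1: a[fast]=5≠a[slow]=1 write a[1]=5, slow++,fast++
slow=1 fast=2: a[fast]=6≠a[slow]=5 write a[2]=6, slow++,fast++
slow=2 fast=3: a[fast]=7≠a[slow]=6 write a[3]=7, slow++,fast++
slow=3 fast=4: a[fast]=9≠a[slow]=7 write a[4]=9, slow++,fast++
slow=4 fast=5: a[fast]=9=a[slow] dup, fast++
slow=4 fast=6: a[fast]=10≠a[slow]=9 write a[5]=10, slow++,fast++
slow=5 fast=7: a[fast]=11≠a[slow]=10 write a[6]=11, slow++,fast++
slow=6 fast=8: a[fast]=14≠a[slow]=11 write a[7]=14, slow++,fast++
slow=7 fast=9: a[fast]=14=a[slow] dup, fast++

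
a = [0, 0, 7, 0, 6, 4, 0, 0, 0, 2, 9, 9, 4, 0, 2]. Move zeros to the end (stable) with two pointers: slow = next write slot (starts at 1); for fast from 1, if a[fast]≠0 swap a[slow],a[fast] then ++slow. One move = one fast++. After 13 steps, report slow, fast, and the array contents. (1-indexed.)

slow=8, fast=14, a=[7, 6, 4, 2, 9, 9, 4, 0, 0, 0, 0, 0, 0, 0, 2]

(s=1,f=1) a[fast]=0 → fast++
(s=1,f=2) a[fast]=0 → fast++
(s=1,f=3) a[fast]=7≠0 swap→a[1]=7 → slow++,fast++
(s=2,f=4) a[fast]=0 → fast++
(s=2,f=5) a[fast]=6≠0 swap→a[2]=6 → slow++,fast++
(s=3,f=6) a[fast]=4≠0 swap→a[3]=4 → slow++,fast++
(s=4,f=7) a[fast]=0 → fast++
(s=4,f=8) a[fast]=0 → fast++
(s=4,f=9) a[fast]=0 → fast++
(s=4,f=10) a[fast]=2≠0 swap→a[4]=2 → slow++,fast++
(s=5,f=11) a[fast]=9≠0 swap→a[5]=9 → slow++,fast++
(s=6,f=12) a[fast]=9≠0 swap→a[6]=9 → slow++,fast++
(s=7,f=13) a[fast]=4≠0 swap→a[7]=4 → slow++,fast++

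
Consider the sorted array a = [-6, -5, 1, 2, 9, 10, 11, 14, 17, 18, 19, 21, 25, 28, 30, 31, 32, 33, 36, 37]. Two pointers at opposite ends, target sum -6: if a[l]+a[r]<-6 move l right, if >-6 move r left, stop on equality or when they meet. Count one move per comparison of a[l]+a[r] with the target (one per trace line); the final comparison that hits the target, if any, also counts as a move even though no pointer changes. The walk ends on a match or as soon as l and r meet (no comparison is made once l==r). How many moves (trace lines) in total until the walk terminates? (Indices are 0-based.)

19 moves

[0,19] -6+37=31 >-6 → r--
[0,18] -6+36=30 >-6 → r--
[0,17] -6+33=27 >-6 → r--
[0,16] -6+32=26 >-6 → r--
[0,15] -6+31=25 >-6 → r--
[0,14] -6+30=24 >-6 → r--
[0,13] -6+28=22 >-6 → r--
[0,12] -6+25=19 >-6 → r--
[0,11] -6+21=15 >-6 → r--
[0,10] -6+19=13 >-6 → r--
[0,9] -6+18=12 >-6 → r--
[0,8] -6+17=11 >-6 → r--
[0,7] -6+14=8 >-6 → r--
[0,6] -6+11=5 >-6 → r--
[0,5] -6+10=4 >-6 → r--
[0,4] -6+9=3 >-6 → r--
[0,3] -6+2=-4 >-6 → r--
[0,2] -6+1=-5 >-6 → r--
[0,1] -6+-5=-11 <-6 → l++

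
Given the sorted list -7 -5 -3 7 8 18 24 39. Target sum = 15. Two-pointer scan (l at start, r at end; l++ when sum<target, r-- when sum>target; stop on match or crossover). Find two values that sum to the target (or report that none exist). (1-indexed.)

(-3, 18)

[1,8] -7+39=32 >15 → r--
[1,7] -7+24=17 >15 → r--
[1,6] -7+18=11 <15 → l++
[2,6] -5+18=13 <15 → l++
[3,6] -3+18=15 → found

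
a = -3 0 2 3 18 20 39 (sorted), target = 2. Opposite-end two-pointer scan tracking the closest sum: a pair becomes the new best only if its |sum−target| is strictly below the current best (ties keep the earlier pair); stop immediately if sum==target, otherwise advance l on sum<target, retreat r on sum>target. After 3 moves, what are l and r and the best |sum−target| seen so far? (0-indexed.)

l=0, r=3, best |Δ|=13

[0,6] -3+39=36 d=34 * → r--
[0,5] -3+20=17 d=15 * → r--
[0,4] -3+18=15 d=13 * → r--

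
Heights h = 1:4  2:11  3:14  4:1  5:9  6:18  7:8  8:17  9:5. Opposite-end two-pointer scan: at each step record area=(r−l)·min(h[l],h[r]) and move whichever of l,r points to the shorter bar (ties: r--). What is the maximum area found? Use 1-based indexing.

max area = 70

l=1 r=9: min(4,5)*8=32 best=32 *, l++
l=2 r=9: min(11,5)*7=35 best=35 *, r--
l=2 r=8: min(11,17)*6=66 best=66 *, l++
l=3 r=8: min(14,17)*5=70 best=70 *, l++
l=4 r=8: min(1,17)*4=4 best=70, l++
l=5 r=8: min(9,17)*3=27 best=70, l++
l=6 r=8: min(18,17)*2=34 best=70, r--
l=6 r=7: min(18,8)*1=8 best=70, r--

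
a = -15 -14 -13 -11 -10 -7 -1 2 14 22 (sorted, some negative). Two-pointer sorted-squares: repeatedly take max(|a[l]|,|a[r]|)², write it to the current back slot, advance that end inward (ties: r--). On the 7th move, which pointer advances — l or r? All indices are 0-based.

l

l=0 r=9: |-15|<=|22| out[9]=484, r--
l=0 r=8: |-15|>|14| out[8]=225, l++
l=1 r=8: |-14|<=|14| out[7]=196, r--
l=1 r=7: |-14|>|2| out[6]=196, l++
l=2 r=7: |-13|>|2| out[5]=169, l++
l=3 r=7: |-11|>|2| out[4]=121, l++
l=4 r=7: |-10|>|2| out[3]=100, l++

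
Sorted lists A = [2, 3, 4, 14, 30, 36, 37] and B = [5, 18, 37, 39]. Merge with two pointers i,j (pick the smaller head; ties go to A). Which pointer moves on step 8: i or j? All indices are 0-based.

i

i=0 j=0: A[i]=2<=B[j]=5 take 2, i++
i=1 j=0: A[i]=3<=B[j]=5 take 3, i++
i=2 j=0: A[i]=4<=B[j]=5 take 4, i++
i=3 j=0: A[i]=14>B[j]=5 take 5, j++
i=3 j=1: A[i]=14<=B[j]=18 take 14, i++
i=4 j=1: A[i]=30>B[j]=18 take 18, j++
i=4 j=2: A[i]=30<=B[j]=37 take 30, i++
i=5 j=2: A[i]=36<=B[j]=37 take 36, i++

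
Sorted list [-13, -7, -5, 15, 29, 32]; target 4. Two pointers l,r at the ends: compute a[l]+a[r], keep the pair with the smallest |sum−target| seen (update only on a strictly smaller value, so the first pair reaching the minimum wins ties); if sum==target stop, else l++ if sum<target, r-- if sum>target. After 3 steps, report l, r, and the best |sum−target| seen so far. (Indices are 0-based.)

[0,5] -13+32=19 d=15 * → r--
[0,4] -13+29=16 d=12 * → r--
[0,3] -13+15=2 d=2 * → l++

l=1, r=3, best |Δ|=2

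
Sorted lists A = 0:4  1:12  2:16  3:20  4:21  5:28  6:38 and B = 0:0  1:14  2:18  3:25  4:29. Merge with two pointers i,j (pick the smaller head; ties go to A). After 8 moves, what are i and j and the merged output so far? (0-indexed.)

i=0 j=0: A[i]=4>B[j]=0 take 0, j++
i=0 j=1: A[i]=4<=B[j]=14 take 4, i++
i=1 j=1: A[i]=12<=B[j]=14 take 12, i++
i=2 j=1: A[i]=16>B[j]=14 take 14, j++
i=2 j=2: A[i]=16<=B[j]=18 take 16, i++
i=3 j=2: A[i]=20>B[j]=18 take 18, j++
i=3 j=3: A[i]=20<=B[j]=25 take 20, i++
i=4 j=3: A[i]=21<=B[j]=25 take 21, i++

i=5, j=3, merged so far=[0, 4, 12, 14, 16, 18, 20, 21]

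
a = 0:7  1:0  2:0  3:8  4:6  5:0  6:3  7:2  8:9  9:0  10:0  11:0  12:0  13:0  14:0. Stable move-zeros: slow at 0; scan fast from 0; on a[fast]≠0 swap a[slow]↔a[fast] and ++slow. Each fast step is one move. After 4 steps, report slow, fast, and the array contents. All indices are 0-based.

slow=2, fast=4, a=[7, 8, 0, 0, 6, 0, 3, 2, 9, 0, 0, 0, 0, 0, 0]

(s=0,f=0) a[fast]=7≠0 swap→a[0]=7 → slow++,fast++
(s=1,f=1) a[fast]=0 → fast++
(s=1,f=2) a[fast]=0 → fast++
(s=1,f=3) a[fast]=8≠0 swap→a[1]=8 → slow++,fast++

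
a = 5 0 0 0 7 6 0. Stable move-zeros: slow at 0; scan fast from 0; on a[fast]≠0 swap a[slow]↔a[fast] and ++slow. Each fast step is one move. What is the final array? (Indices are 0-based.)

slow=0 fast=0: a[fast]=5≠0 swap→a[0]=5, slow++,fast++
slow=1 fast=1: a[fast]=0, fast++
slow=1 fast=2: a[fast]=0, fast++
slow=1 fast=3: a[fast]=0, fast++
slow=1 fast=4: a[fast]=7≠0 swap→a[1]=7, slow++,fast++
slow=2 fast=5: a[fast]=6≠0 swap→a[2]=6, slow++,fast++
slow=3 fast=6: a[fast]=0, fast++

[5, 7, 6, 0, 0, 0, 0]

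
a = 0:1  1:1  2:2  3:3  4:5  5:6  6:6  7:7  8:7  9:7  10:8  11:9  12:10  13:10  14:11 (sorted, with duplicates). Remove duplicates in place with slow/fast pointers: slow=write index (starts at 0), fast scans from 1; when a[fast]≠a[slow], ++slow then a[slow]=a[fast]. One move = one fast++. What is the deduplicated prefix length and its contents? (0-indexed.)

slow=0 fast=1: a[fast]=1=a[slow] dup, fast++
slow=0 fast=2: a[fast]=2≠a[slow]=1 write a[1]=2, slow++,fast++
slow=1 fast=3: a[fast]=3≠a[slow]=2 write a[2]=3, slow++,fast++
slow=2 fast=4: a[fast]=5≠a[slow]=3 write a[3]=5, slow++,fast++
slow=3 fast=5: a[fast]=6≠a[slow]=5 write a[4]=6, slow++,fast++
slow=4 fast=6: a[fast]=6=a[slow] dup, fast++
slow=4 fast=7: a[fast]=7≠a[slow]=6 write a[5]=7, slow++,fast++
slow=5 fast=8: a[fast]=7=a[slow] dup, fast++
slow=5 fast=9: a[fast]=7=a[slow] dup, fast++
slow=5 fast=10: a[fast]=8≠a[slow]=7 write a[6]=8, slow++,fast++
slow=6 fast=11: a[fast]=9≠a[slow]=8 write a[7]=9, slow++,fast++
slow=7 fast=12: a[fast]=10≠a[slow]=9 write a[8]=10, slow++,fast++
slow=8 fast=13: a[fast]=10=a[slow] dup, fast++
slow=8 fast=14: a[fast]=11≠a[slow]=10 write a[9]=11, slow++,fast++

length 10; prefix = [1, 2, 3, 5, 6, 7, 8, 9, 10, 11]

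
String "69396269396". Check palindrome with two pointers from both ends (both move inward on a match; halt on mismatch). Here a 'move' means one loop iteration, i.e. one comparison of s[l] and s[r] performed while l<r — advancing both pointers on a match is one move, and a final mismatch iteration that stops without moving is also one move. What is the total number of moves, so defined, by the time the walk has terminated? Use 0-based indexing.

5 moves

[0,10] '6'=='6' → l++,r--
[1,9] '9'=='9' → l++,r--
[2,8] '3'=='3' → l++,r--
[3,7] '9'=='9' → l++,r--
[4,6] '6'=='6' → l++,r--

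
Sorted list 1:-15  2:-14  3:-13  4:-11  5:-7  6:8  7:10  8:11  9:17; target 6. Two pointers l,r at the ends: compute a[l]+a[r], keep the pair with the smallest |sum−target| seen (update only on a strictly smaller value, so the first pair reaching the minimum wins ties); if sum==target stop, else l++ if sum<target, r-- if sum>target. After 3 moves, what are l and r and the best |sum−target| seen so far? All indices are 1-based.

l=4, r=9, best |Δ|=2

l=1 r=9: -15+17=2 d=4 *, l++
l=2 r=9: -14+17=3 d=3 *, l++
l=3 r=9: -13+17=4 d=2 *, l++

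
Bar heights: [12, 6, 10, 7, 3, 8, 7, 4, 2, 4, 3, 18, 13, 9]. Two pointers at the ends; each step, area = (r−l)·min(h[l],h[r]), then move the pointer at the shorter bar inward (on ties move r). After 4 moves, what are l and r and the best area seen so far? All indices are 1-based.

l=4, r=13, best area=144

[1,14] min(12,9)*13=117 best=117 * → r--
[1,13] min(12,13)*12=144 best=144 * → l++
[2,13] min(6,13)*11=66 best=144 → l++
[3,13] min(10,13)*10=100 best=144 → l++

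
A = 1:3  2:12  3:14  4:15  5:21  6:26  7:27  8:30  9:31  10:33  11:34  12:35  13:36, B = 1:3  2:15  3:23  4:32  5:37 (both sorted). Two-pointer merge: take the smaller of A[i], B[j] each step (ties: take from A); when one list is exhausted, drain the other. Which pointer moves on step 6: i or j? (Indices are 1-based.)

[i=1,j=1] A[i]=3<=B[j]=3 take 3 → i++
[i=2,j=1] A[i]=12>B[j]=3 take 3 → j++
[i=2,j=2] A[i]=12<=B[j]=15 take 12 → i++
[i=3,j=2] A[i]=14<=B[j]=15 take 14 → i++
[i=4,j=2] A[i]=15<=B[j]=15 take 15 → i++
[i=5,j=2] A[i]=21>B[j]=15 take 15 → j++

j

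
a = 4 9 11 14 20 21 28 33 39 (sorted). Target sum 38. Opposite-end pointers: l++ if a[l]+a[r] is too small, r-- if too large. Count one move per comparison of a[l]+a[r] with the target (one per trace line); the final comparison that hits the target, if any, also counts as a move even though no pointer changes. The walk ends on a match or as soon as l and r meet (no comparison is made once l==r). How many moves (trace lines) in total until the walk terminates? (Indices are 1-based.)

l=1 r=9: 4+39=43 >38, r--
l=1 r=8: 4+33=37 <38, l++
l=2 r=8: 9+33=42 >38, r--
l=2 r=7: 9+28=37 <38, l++
l=3 r=7: 11+28=39 >38, r--
l=3 r=6: 11+21=32 <38, l++
l=4 r=6: 14+21=35 <38, l++
l=5 r=6: 20+21=41 >38, r--

8 moves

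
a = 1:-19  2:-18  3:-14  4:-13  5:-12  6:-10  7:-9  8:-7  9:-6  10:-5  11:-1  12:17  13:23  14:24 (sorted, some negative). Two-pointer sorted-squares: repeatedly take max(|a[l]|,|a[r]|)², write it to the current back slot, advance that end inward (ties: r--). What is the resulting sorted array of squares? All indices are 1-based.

[1, 25, 36, 49, 81, 100, 144, 169, 196, 289, 324, 361, 529, 576]

[1,14] |-19|<=|24| out[14]=576 → r--
[1,13] |-19|<=|23| out[13]=529 → r--
[1,12] |-19|>|17| out[12]=361 → l++
[2,12] |-18|>|17| out[11]=324 → l++
[3,12] |-14|<=|17| out[10]=289 → r--
[3,11] |-14|>|-1| out[9]=196 → l++
[4,11] |-13|>|-1| out[8]=169 → l++
[5,11] |-12|>|-1| out[7]=144 → l++
[6,11] |-10|>|-1| out[6]=100 → l++
[7,11] |-9|>|-1| out[5]=81 → l++
[8,11] |-7|>|-1| out[4]=49 → l++
[9,11] |-6|>|-1| out[3]=36 → l++
[10,11] |-5|>|-1| out[2]=25 → l++
[11,11] |-1|<=|-1| out[1]=1 → r--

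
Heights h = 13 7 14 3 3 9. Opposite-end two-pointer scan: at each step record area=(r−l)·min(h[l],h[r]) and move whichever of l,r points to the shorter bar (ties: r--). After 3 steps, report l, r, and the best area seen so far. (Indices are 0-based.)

l=0, r=2, best area=45

l=0 r=5: min(13,9)*5=45 best=45 *, r--
l=0 r=4: min(13,3)*4=12 best=45, r--
l=0 r=3: min(13,3)*3=9 best=45, r--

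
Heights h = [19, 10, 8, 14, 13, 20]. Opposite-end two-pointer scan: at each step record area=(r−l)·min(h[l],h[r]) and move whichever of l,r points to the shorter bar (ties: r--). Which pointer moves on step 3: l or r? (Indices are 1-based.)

l

[1,6] min(19,20)*5=95 best=95 * → l++
[2,6] min(10,20)*4=40 best=95 → l++
[3,6] min(8,20)*3=24 best=95 → l++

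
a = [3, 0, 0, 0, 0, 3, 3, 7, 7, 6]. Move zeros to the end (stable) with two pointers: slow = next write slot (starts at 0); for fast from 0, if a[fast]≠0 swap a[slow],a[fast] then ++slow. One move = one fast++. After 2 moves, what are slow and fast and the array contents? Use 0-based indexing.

(s=0,f=0) a[fast]=3≠0 swap→a[0]=3 → slow++,fast++
(s=1,f=1) a[fast]=0 → fast++

slow=1, fast=2, a=[3, 0, 0, 0, 0, 3, 3, 7, 7, 6]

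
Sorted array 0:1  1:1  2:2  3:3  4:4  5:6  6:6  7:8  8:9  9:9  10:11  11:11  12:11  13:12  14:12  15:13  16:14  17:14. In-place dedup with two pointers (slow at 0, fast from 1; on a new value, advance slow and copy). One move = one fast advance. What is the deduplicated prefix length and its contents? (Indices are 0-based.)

slow=0 fast=1: a[fast]=1=a[slow] dup, fast++
slow=0 fast=2: a[fast]=2≠a[slow]=1 write a[1]=2, slow++,fast++
slow=1 fast=3: a[fast]=3≠a[slow]=2 write a[2]=3, slow++,fast++
slow=2 fast=4: a[fast]=4≠a[slow]=3 write a[3]=4, slow++,fast++
slow=3 fast=5: a[fast]=6≠a[slow]=4 write a[4]=6, slow++,fast++
slow=4 fast=6: a[fast]=6=a[slow] dup, fast++
slow=4 fast=7: a[fast]=8≠a[slow]=6 write a[5]=8, slow++,fast++
slow=5 fast=8: a[fast]=9≠a[slow]=8 write a[6]=9, slow++,fast++
slow=6 fast=9: a[fast]=9=a[slow] dup, fast++
slow=6 fast=10: a[fast]=11≠a[slow]=9 write a[7]=11, slow++,fast++
slow=7 fast=11: a[fast]=11=a[slow] dup, fast++
slow=7 fast=12: a[fast]=11=a[slow] dup, fast++
slow=7 fast=13: a[fast]=12≠a[slow]=11 write a[8]=12, slow++,fast++
slow=8 fast=14: a[fast]=12=a[slow] dup, fast++
slow=8 fast=15: a[fast]=13≠a[slow]=12 write a[9]=13, slow++,fast++
slow=9 fast=16: a[fast]=14≠a[slow]=13 write a[10]=14, slow++,fast++
slow=10 fast=17: a[fast]=14=a[slow] dup, fast++

length 11; prefix = [1, 2, 3, 4, 6, 8, 9, 11, 12, 13, 14]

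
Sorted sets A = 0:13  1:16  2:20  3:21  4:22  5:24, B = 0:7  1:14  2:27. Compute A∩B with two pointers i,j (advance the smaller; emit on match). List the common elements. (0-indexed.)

intersection = []

[i=0,j=0] 13>7 → j++
[i=0,j=1] 13<14 → i++
[i=1,j=1] 16>14 → j++
[i=1,j=2] 16<27 → i++
[i=2,j=2] 20<27 → i++
[i=3,j=2] 21<27 → i++
[i=4,j=2] 22<27 → i++
[i=5,j=2] 24<27 → i++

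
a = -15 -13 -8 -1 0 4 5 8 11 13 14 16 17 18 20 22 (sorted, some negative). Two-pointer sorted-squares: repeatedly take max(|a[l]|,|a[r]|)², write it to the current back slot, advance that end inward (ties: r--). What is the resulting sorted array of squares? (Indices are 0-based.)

[0, 1, 16, 25, 64, 64, 121, 169, 169, 196, 225, 256, 289, 324, 400, 484]

l=0 r=15: |-15|<=|22| out[15]=484, r--
l=0 r=14: |-15|<=|20| out[14]=400, r--
l=0 r=13: |-15|<=|18| out[13]=324, r--
l=0 r=12: |-15|<=|17| out[12]=289, r--
l=0 r=11: |-15|<=|16| out[11]=256, r--
l=0 r=10: |-15|>|14| out[10]=225, l++
l=1 r=10: |-13|<=|14| out[9]=196, r--
l=1 r=9: |-13|<=|13| out[8]=169, r--
l=1 r=8: |-13|>|11| out[7]=169, l++
l=2 r=8: |-8|<=|11| out[6]=121, r--
l=2 r=7: |-8|<=|8| out[5]=64, r--
l=2 r=6: |-8|>|5| out[4]=64, l++
l=3 r=6: |-1|<=|5| out[3]=25, r--
l=3 r=5: |-1|<=|4| out[2]=16, r--
l=3 r=4: |-1|>|0| out[1]=1, l++
l=4 r=4: |0|<=|0| out[0]=0, r--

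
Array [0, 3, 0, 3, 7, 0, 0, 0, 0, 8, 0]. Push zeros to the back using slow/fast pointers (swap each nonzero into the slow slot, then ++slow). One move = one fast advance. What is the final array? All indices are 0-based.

[3, 3, 7, 8, 0, 0, 0, 0, 0, 0, 0]

(s=0,f=0) a[fast]=0 → fast++
(s=0,f=1) a[fast]=3≠0 swap→a[0]=3 → slow++,fast++
(s=1,f=2) a[fast]=0 → fast++
(s=1,f=3) a[fast]=3≠0 swap→a[1]=3 → slow++,fast++
(s=2,f=4) a[fast]=7≠0 swap→a[2]=7 → slow++,fast++
(s=3,f=5) a[fast]=0 → fast++
(s=3,f=6) a[fast]=0 → fast++
(s=3,f=7) a[fast]=0 → fast++
(s=3,f=8) a[fast]=0 → fast++
(s=3,f=9) a[fast]=8≠0 swap→a[3]=8 → slow++,fast++
(s=4,f=10) a[fast]=0 → fast++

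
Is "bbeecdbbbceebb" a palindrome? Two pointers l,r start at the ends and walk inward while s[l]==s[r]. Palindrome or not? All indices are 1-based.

l=1 r=14: 'b'=='b', l++,r--
l=2 r=13: 'b'=='b', l++,r--
l=3 r=12: 'e'=='e', l++,r--
l=4 r=11: 'e'=='e', l++,r--
l=5 r=10: 'c'=='c', l++,r--
l=6 r=9: 'd'!='b', stop

not a palindrome (mismatch at 6,9)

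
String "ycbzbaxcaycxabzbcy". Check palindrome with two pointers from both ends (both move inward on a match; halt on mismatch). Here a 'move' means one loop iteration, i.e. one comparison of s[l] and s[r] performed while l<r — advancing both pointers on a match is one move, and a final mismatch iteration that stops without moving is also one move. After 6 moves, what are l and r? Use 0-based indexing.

l=0 r=17: 'y'=='y', l++,r--
l=1 r=16: 'c'=='c', l++,r--
l=2 r=15: 'b'=='b', l++,r--
l=3 r=14: 'z'=='z', l++,r--
l=4 r=13: 'b'=='b', l++,r--
l=5 r=12: 'a'=='a', l++,r--

l=6, r=11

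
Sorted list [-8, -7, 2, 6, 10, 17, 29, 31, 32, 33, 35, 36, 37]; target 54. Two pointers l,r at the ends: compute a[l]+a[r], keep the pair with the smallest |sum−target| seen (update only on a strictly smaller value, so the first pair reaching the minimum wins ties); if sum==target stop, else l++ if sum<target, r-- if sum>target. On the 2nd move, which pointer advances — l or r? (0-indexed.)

l=0 r=12: -8+37=29 d=25 *, l++
l=1 r=12: -7+37=30 d=24 *, l++

l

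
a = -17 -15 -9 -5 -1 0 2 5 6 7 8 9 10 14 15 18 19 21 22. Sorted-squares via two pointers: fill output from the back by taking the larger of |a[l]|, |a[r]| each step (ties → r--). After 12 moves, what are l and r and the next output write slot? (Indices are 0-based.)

l=0 r=18: |-17|<=|22| out[18]=484, r--
l=0 r=17: |-17|<=|21| out[17]=441, r--
l=0 r=16: |-17|<=|19| out[16]=361, r--
l=0 r=15: |-17|<=|18| out[15]=324, r--
l=0 r=14: |-17|>|15| out[14]=289, l++
l=1 r=14: |-15|<=|15| out[13]=225, r--
l=1 r=13: |-15|>|14| out[12]=225, l++
l=2 r=13: |-9|<=|14| out[11]=196, r--
l=2 r=12: |-9|<=|10| out[10]=100, r--
l=2 r=11: |-9|<=|9| out[9]=81, r--
l=2 r=10: |-9|>|8| out[8]=81, l++
l=3 r=10: |-5|<=|8| out[7]=64, r--

l=3, r=9, next write slot=6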